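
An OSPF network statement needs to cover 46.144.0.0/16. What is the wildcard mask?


Subnet mask: 255.255.0.0
Wildcard = 255.255.255.255 - subnet mask
255 - 255 = 0
255 - 255 = 0
255 - 0 = 255
255 - 0 = 255
Wildcard: 0.0.255.255


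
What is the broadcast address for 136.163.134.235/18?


Network: 136.163.128.0/18
Host bits = 14
Set all host bits to 1:
Broadcast: 136.163.191.255


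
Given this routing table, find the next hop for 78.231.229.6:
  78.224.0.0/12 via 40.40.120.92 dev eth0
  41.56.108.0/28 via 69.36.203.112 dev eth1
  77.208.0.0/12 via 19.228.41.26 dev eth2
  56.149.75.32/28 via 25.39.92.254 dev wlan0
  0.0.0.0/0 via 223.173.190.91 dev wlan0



Longest prefix match for 78.231.229.6:
  /12 78.224.0.0: MATCH
  /28 41.56.108.0: no
  /12 77.208.0.0: no
  /28 56.149.75.32: no
  /0 0.0.0.0: MATCH
Selected: next-hop 40.40.120.92 via eth0 (matched /12)


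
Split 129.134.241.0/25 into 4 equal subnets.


New prefix = 25 + 2 = 27
Each subnet has 32 addresses
  129.134.241.0/27
  129.134.241.32/27
  129.134.241.64/27
  129.134.241.96/27
Subnets: 129.134.241.0/27, 129.134.241.32/27, 129.134.241.64/27, 129.134.241.96/27


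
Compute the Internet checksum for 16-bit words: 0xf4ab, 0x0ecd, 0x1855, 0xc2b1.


Sum all words (with carry folding):
+ 0xf4ab = 0xf4ab
+ 0x0ecd = 0x0379
+ 0x1855 = 0x1bce
+ 0xc2b1 = 0xde7f
One's complement: ~0xde7f
Checksum = 0x2180


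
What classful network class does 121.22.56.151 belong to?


First octet: 121
Binary: 01111001
0xxxxxxx -> Class A (1-126)
Class A, default mask 255.0.0.0 (/8)


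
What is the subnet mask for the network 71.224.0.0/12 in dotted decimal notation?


/12 means 12 network bits, 20 host bits
Binary: 11111111111100000000000000000000
Mask: 255.240.0.0


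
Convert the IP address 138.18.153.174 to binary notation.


138 = 10001010
18 = 00010010
153 = 10011001
174 = 10101110
Binary: 10001010.00010010.10011001.10101110


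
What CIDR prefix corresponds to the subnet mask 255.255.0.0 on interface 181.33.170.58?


Binary: 11111111.11111111.00000000.00000000
Count leading 1s
Prefix: /16


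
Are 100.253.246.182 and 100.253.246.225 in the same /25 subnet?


Mask: 255.255.255.128
100.253.246.182 AND mask = 100.253.246.128
100.253.246.225 AND mask = 100.253.246.128
Yes, same subnet (100.253.246.128)


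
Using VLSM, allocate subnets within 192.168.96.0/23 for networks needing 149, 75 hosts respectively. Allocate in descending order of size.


149 hosts -> /24 (254 usable): 192.168.96.0/24
75 hosts -> /25 (126 usable): 192.168.97.0/25
Allocation: 192.168.96.0/24 (149 hosts, 254 usable); 192.168.97.0/25 (75 hosts, 126 usable)


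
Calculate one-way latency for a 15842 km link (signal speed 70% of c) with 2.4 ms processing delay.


Speed = 0.7 * 3e5 km/s = 210000 km/s
Propagation delay = 15842 / 210000 = 0.0754 s = 75.4381 ms
Processing delay = 2.4 ms
Total one-way latency = 77.8381 ms


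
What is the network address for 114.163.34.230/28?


IP:   01110010.10100011.00100010.11100110
Mask: 11111111.11111111.11111111.11110000
AND operation:
Net:  01110010.10100011.00100010.11100000
Network: 114.163.34.224/28


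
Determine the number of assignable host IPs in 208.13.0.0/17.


Host bits = 32 - 17 = 15
Total addresses = 2^15 = 32768
Usable = total - 2 (network and broadcast)
Usable hosts: 32766


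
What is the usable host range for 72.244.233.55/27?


Network: 72.244.233.32
Broadcast: 72.244.233.63
First usable = network + 1
Last usable = broadcast - 1
Range: 72.244.233.33 to 72.244.233.62


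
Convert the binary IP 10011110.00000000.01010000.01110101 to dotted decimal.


10011110 = 158
00000000 = 0
01010000 = 80
01110101 = 117
IP: 158.0.80.117


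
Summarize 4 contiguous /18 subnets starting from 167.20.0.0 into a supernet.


Original prefix: /18
Number of subnets: 4 = 2^2
New prefix = 18 - 2 = 16
Supernet: 167.20.0.0/16


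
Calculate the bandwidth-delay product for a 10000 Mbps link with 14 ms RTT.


BDP = bandwidth * RTT
= 10000 Mbps * 14 ms
= 10000 * 1e6 * 14 / 1000 bits
= 140000000 bits
= 17500000 bytes
= 17089.8438 KB
BDP = 140000000 bits (17500000 bytes)


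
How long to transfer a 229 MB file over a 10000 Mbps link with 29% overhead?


Effective throughput = 10000 * (1 - 29/100) = 7100 Mbps
File size in Mb = 229 * 8 = 1832 Mb
Time = 1832 / 7100
Time = 0.258 seconds


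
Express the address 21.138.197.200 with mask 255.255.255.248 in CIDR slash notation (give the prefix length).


Binary: 11111111.11111111.11111111.11111000
Count leading 1s
Prefix: /29


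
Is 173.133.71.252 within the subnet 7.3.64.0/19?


Subnet network: 7.3.64.0
Test IP AND mask: 173.133.64.0
No, 173.133.71.252 is not in 7.3.64.0/19


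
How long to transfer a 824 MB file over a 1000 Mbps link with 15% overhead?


Effective throughput = 1000 * (1 - 15/100) = 850 Mbps
File size in Mb = 824 * 8 = 6592 Mb
Time = 6592 / 850
Time = 7.7553 seconds


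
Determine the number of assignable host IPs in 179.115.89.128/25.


Host bits = 32 - 25 = 7
Total addresses = 2^7 = 128
Usable = total - 2 (network and broadcast)
Usable hosts: 126


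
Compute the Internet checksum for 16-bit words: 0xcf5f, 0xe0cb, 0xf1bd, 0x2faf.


Sum all words (with carry folding):
+ 0xcf5f = 0xcf5f
+ 0xe0cb = 0xb02b
+ 0xf1bd = 0xa1e9
+ 0x2faf = 0xd198
One's complement: ~0xd198
Checksum = 0x2e67


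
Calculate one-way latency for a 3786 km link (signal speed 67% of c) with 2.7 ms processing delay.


Speed = 0.67 * 3e5 km/s = 201000 km/s
Propagation delay = 3786 / 201000 = 0.0188 s = 18.8358 ms
Processing delay = 2.7 ms
Total one-way latency = 21.5358 ms


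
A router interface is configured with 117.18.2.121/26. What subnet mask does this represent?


/26 means 26 network bits, 6 host bits
Binary: 11111111111111111111111111000000
Mask: 255.255.255.192


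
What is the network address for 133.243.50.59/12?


IP:   10000101.11110011.00110010.00111011
Mask: 11111111.11110000.00000000.00000000
AND operation:
Net:  10000101.11110000.00000000.00000000
Network: 133.240.0.0/12


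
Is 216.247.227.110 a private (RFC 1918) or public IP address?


RFC 1918 private ranges:
  10.0.0.0/8 (10.0.0.0 - 10.255.255.255)
  172.16.0.0/12 (172.16.0.0 - 172.31.255.255)
  192.168.0.0/16 (192.168.0.0 - 192.168.255.255)
Public (not in any RFC 1918 range)


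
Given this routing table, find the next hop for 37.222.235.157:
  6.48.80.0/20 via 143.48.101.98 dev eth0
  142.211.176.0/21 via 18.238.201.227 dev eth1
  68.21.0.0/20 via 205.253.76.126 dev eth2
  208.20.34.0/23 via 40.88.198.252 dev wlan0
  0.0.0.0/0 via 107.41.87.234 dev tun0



Longest prefix match for 37.222.235.157:
  /20 6.48.80.0: no
  /21 142.211.176.0: no
  /20 68.21.0.0: no
  /23 208.20.34.0: no
  /0 0.0.0.0: MATCH
Selected: next-hop 107.41.87.234 via tun0 (matched /0)


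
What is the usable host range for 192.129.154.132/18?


Network: 192.129.128.0
Broadcast: 192.129.191.255
First usable = network + 1
Last usable = broadcast - 1
Range: 192.129.128.1 to 192.129.191.254


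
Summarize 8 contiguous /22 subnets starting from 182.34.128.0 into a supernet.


Original prefix: /22
Number of subnets: 8 = 2^3
New prefix = 22 - 3 = 19
Supernet: 182.34.128.0/19


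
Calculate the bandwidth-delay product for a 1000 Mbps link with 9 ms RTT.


BDP = bandwidth * RTT
= 1000 Mbps * 9 ms
= 1000 * 1e6 * 9 / 1000 bits
= 9000000 bits
= 1125000 bytes
= 1098.6328 KB
BDP = 9000000 bits (1125000 bytes)


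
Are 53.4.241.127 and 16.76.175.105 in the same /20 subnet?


Mask: 255.255.240.0
53.4.241.127 AND mask = 53.4.240.0
16.76.175.105 AND mask = 16.76.160.0
No, different subnets (53.4.240.0 vs 16.76.160.0)


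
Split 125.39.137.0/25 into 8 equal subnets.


New prefix = 25 + 3 = 28
Each subnet has 16 addresses
  125.39.137.0/28
  125.39.137.16/28
  125.39.137.32/28
  125.39.137.48/28
  125.39.137.64/28
  125.39.137.80/28
  125.39.137.96/28
  125.39.137.112/28
Subnets: 125.39.137.0/28, 125.39.137.16/28, 125.39.137.32/28, 125.39.137.48/28, 125.39.137.64/28, 125.39.137.80/28, 125.39.137.96/28, 125.39.137.112/28


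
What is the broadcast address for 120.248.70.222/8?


Network: 120.0.0.0/8
Host bits = 24
Set all host bits to 1:
Broadcast: 120.255.255.255


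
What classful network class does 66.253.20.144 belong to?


First octet: 66
Binary: 01000010
0xxxxxxx -> Class A (1-126)
Class A, default mask 255.0.0.0 (/8)


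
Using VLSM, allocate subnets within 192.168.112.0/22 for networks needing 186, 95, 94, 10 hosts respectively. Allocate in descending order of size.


186 hosts -> /24 (254 usable): 192.168.112.0/24
95 hosts -> /25 (126 usable): 192.168.113.0/25
94 hosts -> /25 (126 usable): 192.168.113.128/25
10 hosts -> /28 (14 usable): 192.168.114.0/28
Allocation: 192.168.112.0/24 (186 hosts, 254 usable); 192.168.113.0/25 (95 hosts, 126 usable); 192.168.113.128/25 (94 hosts, 126 usable); 192.168.114.0/28 (10 hosts, 14 usable)


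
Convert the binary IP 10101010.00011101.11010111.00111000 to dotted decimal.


10101010 = 170
00011101 = 29
11010111 = 215
00111000 = 56
IP: 170.29.215.56


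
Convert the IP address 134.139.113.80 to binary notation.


134 = 10000110
139 = 10001011
113 = 01110001
80 = 01010000
Binary: 10000110.10001011.01110001.01010000


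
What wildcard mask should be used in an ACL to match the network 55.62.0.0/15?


Subnet mask: 255.254.0.0
Wildcard = 255.255.255.255 - subnet mask
255 - 255 = 0
255 - 254 = 1
255 - 0 = 255
255 - 0 = 255
Wildcard: 0.1.255.255


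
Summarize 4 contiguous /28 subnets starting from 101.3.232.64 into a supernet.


Original prefix: /28
Number of subnets: 4 = 2^2
New prefix = 28 - 2 = 26
Supernet: 101.3.232.64/26


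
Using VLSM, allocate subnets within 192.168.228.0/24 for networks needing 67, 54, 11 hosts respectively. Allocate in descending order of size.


67 hosts -> /25 (126 usable): 192.168.228.0/25
54 hosts -> /26 (62 usable): 192.168.228.128/26
11 hosts -> /28 (14 usable): 192.168.228.192/28
Allocation: 192.168.228.0/25 (67 hosts, 126 usable); 192.168.228.128/26 (54 hosts, 62 usable); 192.168.228.192/28 (11 hosts, 14 usable)


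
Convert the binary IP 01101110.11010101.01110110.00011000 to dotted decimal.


01101110 = 110
11010101 = 213
01110110 = 118
00011000 = 24
IP: 110.213.118.24


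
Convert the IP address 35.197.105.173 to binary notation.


35 = 00100011
197 = 11000101
105 = 01101001
173 = 10101101
Binary: 00100011.11000101.01101001.10101101


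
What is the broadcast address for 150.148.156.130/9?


Network: 150.128.0.0/9
Host bits = 23
Set all host bits to 1:
Broadcast: 150.255.255.255


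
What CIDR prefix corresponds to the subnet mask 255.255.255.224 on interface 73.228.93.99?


Binary: 11111111.11111111.11111111.11100000
Count leading 1s
Prefix: /27


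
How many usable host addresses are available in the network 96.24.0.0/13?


Host bits = 32 - 13 = 19
Total addresses = 2^19 = 524288
Usable = total - 2 (network and broadcast)
Usable hosts: 524286


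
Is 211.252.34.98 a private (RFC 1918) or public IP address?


RFC 1918 private ranges:
  10.0.0.0/8 (10.0.0.0 - 10.255.255.255)
  172.16.0.0/12 (172.16.0.0 - 172.31.255.255)
  192.168.0.0/16 (192.168.0.0 - 192.168.255.255)
Public (not in any RFC 1918 range)


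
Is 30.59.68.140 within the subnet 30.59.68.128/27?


Subnet network: 30.59.68.128
Test IP AND mask: 30.59.68.128
Yes, 30.59.68.140 is in 30.59.68.128/27


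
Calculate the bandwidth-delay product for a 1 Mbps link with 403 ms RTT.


BDP = bandwidth * RTT
= 1 Mbps * 403 ms
= 1 * 1e6 * 403 / 1000 bits
= 403000 bits
= 50375 bytes
= 49.1943 KB
BDP = 403000 bits (50375 bytes)


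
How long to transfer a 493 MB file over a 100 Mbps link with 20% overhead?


Effective throughput = 100 * (1 - 20/100) = 80 Mbps
File size in Mb = 493 * 8 = 3944 Mb
Time = 3944 / 80
Time = 49.3 seconds


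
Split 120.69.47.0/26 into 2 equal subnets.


New prefix = 26 + 1 = 27
Each subnet has 32 addresses
  120.69.47.0/27
  120.69.47.32/27
Subnets: 120.69.47.0/27, 120.69.47.32/27


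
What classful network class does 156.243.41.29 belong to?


First octet: 156
Binary: 10011100
10xxxxxx -> Class B (128-191)
Class B, default mask 255.255.0.0 (/16)


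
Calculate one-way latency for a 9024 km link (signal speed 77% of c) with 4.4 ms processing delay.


Speed = 0.77 * 3e5 km/s = 231000 km/s
Propagation delay = 9024 / 231000 = 0.0391 s = 39.0649 ms
Processing delay = 4.4 ms
Total one-way latency = 43.4649 ms


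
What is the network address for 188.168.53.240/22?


IP:   10111100.10101000.00110101.11110000
Mask: 11111111.11111111.11111100.00000000
AND operation:
Net:  10111100.10101000.00110100.00000000
Network: 188.168.52.0/22


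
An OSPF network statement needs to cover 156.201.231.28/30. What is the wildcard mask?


Subnet mask: 255.255.255.252
Wildcard = 255.255.255.255 - subnet mask
255 - 255 = 0
255 - 255 = 0
255 - 255 = 0
255 - 252 = 3
Wildcard: 0.0.0.3


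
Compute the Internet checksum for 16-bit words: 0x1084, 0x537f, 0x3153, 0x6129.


Sum all words (with carry folding):
+ 0x1084 = 0x1084
+ 0x537f = 0x6403
+ 0x3153 = 0x9556
+ 0x6129 = 0xf67f
One's complement: ~0xf67f
Checksum = 0x0980


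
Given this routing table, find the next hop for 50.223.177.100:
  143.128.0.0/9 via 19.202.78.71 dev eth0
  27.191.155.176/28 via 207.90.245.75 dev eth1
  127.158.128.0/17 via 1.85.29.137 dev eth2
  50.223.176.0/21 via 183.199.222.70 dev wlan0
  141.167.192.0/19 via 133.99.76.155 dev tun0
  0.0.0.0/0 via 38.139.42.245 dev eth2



Longest prefix match for 50.223.177.100:
  /9 143.128.0.0: no
  /28 27.191.155.176: no
  /17 127.158.128.0: no
  /21 50.223.176.0: MATCH
  /19 141.167.192.0: no
  /0 0.0.0.0: MATCH
Selected: next-hop 183.199.222.70 via wlan0 (matched /21)


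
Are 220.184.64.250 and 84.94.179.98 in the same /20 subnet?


Mask: 255.255.240.0
220.184.64.250 AND mask = 220.184.64.0
84.94.179.98 AND mask = 84.94.176.0
No, different subnets (220.184.64.0 vs 84.94.176.0)


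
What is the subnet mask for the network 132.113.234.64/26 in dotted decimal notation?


/26 means 26 network bits, 6 host bits
Binary: 11111111111111111111111111000000
Mask: 255.255.255.192


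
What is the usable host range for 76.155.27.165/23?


Network: 76.155.26.0
Broadcast: 76.155.27.255
First usable = network + 1
Last usable = broadcast - 1
Range: 76.155.26.1 to 76.155.27.254


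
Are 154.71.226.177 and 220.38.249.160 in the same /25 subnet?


Mask: 255.255.255.128
154.71.226.177 AND mask = 154.71.226.128
220.38.249.160 AND mask = 220.38.249.128
No, different subnets (154.71.226.128 vs 220.38.249.128)


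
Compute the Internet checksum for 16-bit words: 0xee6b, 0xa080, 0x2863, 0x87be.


Sum all words (with carry folding):
+ 0xee6b = 0xee6b
+ 0xa080 = 0x8eec
+ 0x2863 = 0xb74f
+ 0x87be = 0x3f0e
One's complement: ~0x3f0e
Checksum = 0xc0f1


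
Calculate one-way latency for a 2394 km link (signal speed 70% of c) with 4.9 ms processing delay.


Speed = 0.7 * 3e5 km/s = 210000 km/s
Propagation delay = 2394 / 210000 = 0.0114 s = 11.4 ms
Processing delay = 4.9 ms
Total one-way latency = 16.3 ms


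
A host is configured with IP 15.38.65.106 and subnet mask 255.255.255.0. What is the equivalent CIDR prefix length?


Binary: 11111111.11111111.11111111.00000000
Count leading 1s
Prefix: /24


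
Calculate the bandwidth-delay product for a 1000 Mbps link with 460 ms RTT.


BDP = bandwidth * RTT
= 1000 Mbps * 460 ms
= 1000 * 1e6 * 460 / 1000 bits
= 460000000 bits
= 57500000 bytes
= 56152.3438 KB
BDP = 460000000 bits (57500000 bytes)


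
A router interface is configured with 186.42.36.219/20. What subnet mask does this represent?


/20 means 20 network bits, 12 host bits
Binary: 11111111111111111111000000000000
Mask: 255.255.240.0


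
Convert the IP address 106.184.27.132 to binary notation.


106 = 01101010
184 = 10111000
27 = 00011011
132 = 10000100
Binary: 01101010.10111000.00011011.10000100


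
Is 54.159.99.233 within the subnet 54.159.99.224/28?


Subnet network: 54.159.99.224
Test IP AND mask: 54.159.99.224
Yes, 54.159.99.233 is in 54.159.99.224/28


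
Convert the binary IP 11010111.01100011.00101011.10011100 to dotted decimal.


11010111 = 215
01100011 = 99
00101011 = 43
10011100 = 156
IP: 215.99.43.156


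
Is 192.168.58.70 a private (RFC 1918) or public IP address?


RFC 1918 private ranges:
  10.0.0.0/8 (10.0.0.0 - 10.255.255.255)
  172.16.0.0/12 (172.16.0.0 - 172.31.255.255)
  192.168.0.0/16 (192.168.0.0 - 192.168.255.255)
Private (in 192.168.0.0/16)


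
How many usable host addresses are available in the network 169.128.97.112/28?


Host bits = 32 - 28 = 4
Total addresses = 2^4 = 16
Usable = total - 2 (network and broadcast)
Usable hosts: 14


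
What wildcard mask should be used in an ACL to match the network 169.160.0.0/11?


Subnet mask: 255.224.0.0
Wildcard = 255.255.255.255 - subnet mask
255 - 255 = 0
255 - 224 = 31
255 - 0 = 255
255 - 0 = 255
Wildcard: 0.31.255.255


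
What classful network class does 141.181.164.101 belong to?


First octet: 141
Binary: 10001101
10xxxxxx -> Class B (128-191)
Class B, default mask 255.255.0.0 (/16)


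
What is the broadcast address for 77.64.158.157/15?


Network: 77.64.0.0/15
Host bits = 17
Set all host bits to 1:
Broadcast: 77.65.255.255


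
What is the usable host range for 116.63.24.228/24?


Network: 116.63.24.0
Broadcast: 116.63.24.255
First usable = network + 1
Last usable = broadcast - 1
Range: 116.63.24.1 to 116.63.24.254


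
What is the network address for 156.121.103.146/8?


IP:   10011100.01111001.01100111.10010010
Mask: 11111111.00000000.00000000.00000000
AND operation:
Net:  10011100.00000000.00000000.00000000
Network: 156.0.0.0/8


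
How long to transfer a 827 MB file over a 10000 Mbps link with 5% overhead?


Effective throughput = 10000 * (1 - 5/100) = 9500 Mbps
File size in Mb = 827 * 8 = 6616 Mb
Time = 6616 / 9500
Time = 0.6964 seconds


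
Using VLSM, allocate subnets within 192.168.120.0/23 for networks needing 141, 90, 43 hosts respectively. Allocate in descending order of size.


141 hosts -> /24 (254 usable): 192.168.120.0/24
90 hosts -> /25 (126 usable): 192.168.121.0/25
43 hosts -> /26 (62 usable): 192.168.121.128/26
Allocation: 192.168.120.0/24 (141 hosts, 254 usable); 192.168.121.0/25 (90 hosts, 126 usable); 192.168.121.128/26 (43 hosts, 62 usable)


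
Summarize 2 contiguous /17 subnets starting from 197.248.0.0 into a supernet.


Original prefix: /17
Number of subnets: 2 = 2^1
New prefix = 17 - 1 = 16
Supernet: 197.248.0.0/16


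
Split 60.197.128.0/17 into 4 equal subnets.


New prefix = 17 + 2 = 19
Each subnet has 8192 addresses
  60.197.128.0/19
  60.197.160.0/19
  60.197.192.0/19
  60.197.224.0/19
Subnets: 60.197.128.0/19, 60.197.160.0/19, 60.197.192.0/19, 60.197.224.0/19


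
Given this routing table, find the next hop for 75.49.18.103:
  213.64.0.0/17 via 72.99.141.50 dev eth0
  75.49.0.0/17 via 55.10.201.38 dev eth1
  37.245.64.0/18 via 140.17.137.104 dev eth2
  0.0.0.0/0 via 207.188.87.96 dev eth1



Longest prefix match for 75.49.18.103:
  /17 213.64.0.0: no
  /17 75.49.0.0: MATCH
  /18 37.245.64.0: no
  /0 0.0.0.0: MATCH
Selected: next-hop 55.10.201.38 via eth1 (matched /17)


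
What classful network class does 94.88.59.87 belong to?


First octet: 94
Binary: 01011110
0xxxxxxx -> Class A (1-126)
Class A, default mask 255.0.0.0 (/8)


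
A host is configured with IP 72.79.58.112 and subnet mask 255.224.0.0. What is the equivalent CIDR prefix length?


Binary: 11111111.11100000.00000000.00000000
Count leading 1s
Prefix: /11


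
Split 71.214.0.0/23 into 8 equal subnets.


New prefix = 23 + 3 = 26
Each subnet has 64 addresses
  71.214.0.0/26
  71.214.0.64/26
  71.214.0.128/26
  71.214.0.192/26
  71.214.1.0/26
  71.214.1.64/26
  71.214.1.128/26
  71.214.1.192/26
Subnets: 71.214.0.0/26, 71.214.0.64/26, 71.214.0.128/26, 71.214.0.192/26, 71.214.1.0/26, 71.214.1.64/26, 71.214.1.128/26, 71.214.1.192/26


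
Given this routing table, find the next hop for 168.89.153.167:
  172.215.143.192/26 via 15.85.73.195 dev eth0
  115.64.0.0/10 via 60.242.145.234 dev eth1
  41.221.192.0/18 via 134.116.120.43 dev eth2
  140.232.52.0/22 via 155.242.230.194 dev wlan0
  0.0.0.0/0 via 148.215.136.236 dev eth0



Longest prefix match for 168.89.153.167:
  /26 172.215.143.192: no
  /10 115.64.0.0: no
  /18 41.221.192.0: no
  /22 140.232.52.0: no
  /0 0.0.0.0: MATCH
Selected: next-hop 148.215.136.236 via eth0 (matched /0)


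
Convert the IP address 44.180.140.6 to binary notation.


44 = 00101100
180 = 10110100
140 = 10001100
6 = 00000110
Binary: 00101100.10110100.10001100.00000110


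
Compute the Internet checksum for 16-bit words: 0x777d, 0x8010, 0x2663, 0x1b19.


Sum all words (with carry folding):
+ 0x777d = 0x777d
+ 0x8010 = 0xf78d
+ 0x2663 = 0x1df1
+ 0x1b19 = 0x390a
One's complement: ~0x390a
Checksum = 0xc6f5


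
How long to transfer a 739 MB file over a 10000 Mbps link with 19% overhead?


Effective throughput = 10000 * (1 - 19/100) = 8100.0 Mbps
File size in Mb = 739 * 8 = 5912 Mb
Time = 5912 / 8100.0
Time = 0.7299 seconds


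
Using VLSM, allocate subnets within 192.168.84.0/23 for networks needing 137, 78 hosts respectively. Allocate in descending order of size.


137 hosts -> /24 (254 usable): 192.168.84.0/24
78 hosts -> /25 (126 usable): 192.168.85.0/25
Allocation: 192.168.84.0/24 (137 hosts, 254 usable); 192.168.85.0/25 (78 hosts, 126 usable)


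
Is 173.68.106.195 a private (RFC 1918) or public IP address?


RFC 1918 private ranges:
  10.0.0.0/8 (10.0.0.0 - 10.255.255.255)
  172.16.0.0/12 (172.16.0.0 - 172.31.255.255)
  192.168.0.0/16 (192.168.0.0 - 192.168.255.255)
Public (not in any RFC 1918 range)


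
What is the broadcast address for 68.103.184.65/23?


Network: 68.103.184.0/23
Host bits = 9
Set all host bits to 1:
Broadcast: 68.103.185.255


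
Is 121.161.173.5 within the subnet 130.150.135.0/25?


Subnet network: 130.150.135.0
Test IP AND mask: 121.161.173.0
No, 121.161.173.5 is not in 130.150.135.0/25


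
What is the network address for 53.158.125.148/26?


IP:   00110101.10011110.01111101.10010100
Mask: 11111111.11111111.11111111.11000000
AND operation:
Net:  00110101.10011110.01111101.10000000
Network: 53.158.125.128/26


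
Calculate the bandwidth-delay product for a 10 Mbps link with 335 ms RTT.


BDP = bandwidth * RTT
= 10 Mbps * 335 ms
= 10 * 1e6 * 335 / 1000 bits
= 3350000 bits
= 418750 bytes
= 408.9355 KB
BDP = 3350000 bits (418750 bytes)


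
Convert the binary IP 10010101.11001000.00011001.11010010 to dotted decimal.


10010101 = 149
11001000 = 200
00011001 = 25
11010010 = 210
IP: 149.200.25.210


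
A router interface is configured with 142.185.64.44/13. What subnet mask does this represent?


/13 means 13 network bits, 19 host bits
Binary: 11111111111110000000000000000000
Mask: 255.248.0.0


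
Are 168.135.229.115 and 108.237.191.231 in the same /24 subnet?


Mask: 255.255.255.0
168.135.229.115 AND mask = 168.135.229.0
108.237.191.231 AND mask = 108.237.191.0
No, different subnets (168.135.229.0 vs 108.237.191.0)


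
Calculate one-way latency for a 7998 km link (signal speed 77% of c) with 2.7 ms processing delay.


Speed = 0.77 * 3e5 km/s = 231000 km/s
Propagation delay = 7998 / 231000 = 0.0346 s = 34.6234 ms
Processing delay = 2.7 ms
Total one-way latency = 37.3234 ms


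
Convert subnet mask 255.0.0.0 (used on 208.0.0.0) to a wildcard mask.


Subnet mask: 255.0.0.0
Wildcard = 255.255.255.255 - subnet mask
255 - 255 = 0
255 - 0 = 255
255 - 0 = 255
255 - 0 = 255
Wildcard: 0.255.255.255


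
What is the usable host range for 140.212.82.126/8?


Network: 140.0.0.0
Broadcast: 140.255.255.255
First usable = network + 1
Last usable = broadcast - 1
Range: 140.0.0.1 to 140.255.255.254


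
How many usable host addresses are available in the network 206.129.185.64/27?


Host bits = 32 - 27 = 5
Total addresses = 2^5 = 32
Usable = total - 2 (network and broadcast)
Usable hosts: 30


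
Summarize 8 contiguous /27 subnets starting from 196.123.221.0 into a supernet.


Original prefix: /27
Number of subnets: 8 = 2^3
New prefix = 27 - 3 = 24
Supernet: 196.123.221.0/24


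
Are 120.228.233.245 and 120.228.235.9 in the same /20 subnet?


Mask: 255.255.240.0
120.228.233.245 AND mask = 120.228.224.0
120.228.235.9 AND mask = 120.228.224.0
Yes, same subnet (120.228.224.0)


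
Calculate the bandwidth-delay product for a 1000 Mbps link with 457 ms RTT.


BDP = bandwidth * RTT
= 1000 Mbps * 457 ms
= 1000 * 1e6 * 457 / 1000 bits
= 457000000 bits
= 57125000 bytes
= 55786.1328 KB
BDP = 457000000 bits (57125000 bytes)


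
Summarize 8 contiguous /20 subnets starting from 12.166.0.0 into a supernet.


Original prefix: /20
Number of subnets: 8 = 2^3
New prefix = 20 - 3 = 17
Supernet: 12.166.0.0/17


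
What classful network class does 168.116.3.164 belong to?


First octet: 168
Binary: 10101000
10xxxxxx -> Class B (128-191)
Class B, default mask 255.255.0.0 (/16)


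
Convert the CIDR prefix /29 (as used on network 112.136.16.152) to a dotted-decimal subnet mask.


/29 means 29 network bits, 3 host bits
Binary: 11111111111111111111111111111000
Mask: 255.255.255.248


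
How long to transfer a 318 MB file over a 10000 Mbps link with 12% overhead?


Effective throughput = 10000 * (1 - 12/100) = 8800 Mbps
File size in Mb = 318 * 8 = 2544 Mb
Time = 2544 / 8800
Time = 0.2891 seconds


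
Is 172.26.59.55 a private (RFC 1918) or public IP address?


RFC 1918 private ranges:
  10.0.0.0/8 (10.0.0.0 - 10.255.255.255)
  172.16.0.0/12 (172.16.0.0 - 172.31.255.255)
  192.168.0.0/16 (192.168.0.0 - 192.168.255.255)
Private (in 172.16.0.0/12)


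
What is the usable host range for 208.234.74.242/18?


Network: 208.234.64.0
Broadcast: 208.234.127.255
First usable = network + 1
Last usable = broadcast - 1
Range: 208.234.64.1 to 208.234.127.254


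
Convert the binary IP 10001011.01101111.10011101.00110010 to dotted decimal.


10001011 = 139
01101111 = 111
10011101 = 157
00110010 = 50
IP: 139.111.157.50


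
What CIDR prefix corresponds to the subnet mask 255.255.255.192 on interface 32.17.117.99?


Binary: 11111111.11111111.11111111.11000000
Count leading 1s
Prefix: /26


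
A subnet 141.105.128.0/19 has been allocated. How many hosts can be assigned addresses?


Host bits = 32 - 19 = 13
Total addresses = 2^13 = 8192
Usable = total - 2 (network and broadcast)
Usable hosts: 8190


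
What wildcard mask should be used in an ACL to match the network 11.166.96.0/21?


Subnet mask: 255.255.248.0
Wildcard = 255.255.255.255 - subnet mask
255 - 255 = 0
255 - 255 = 0
255 - 248 = 7
255 - 0 = 255
Wildcard: 0.0.7.255


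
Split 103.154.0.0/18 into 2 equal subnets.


New prefix = 18 + 1 = 19
Each subnet has 8192 addresses
  103.154.0.0/19
  103.154.32.0/19
Subnets: 103.154.0.0/19, 103.154.32.0/19


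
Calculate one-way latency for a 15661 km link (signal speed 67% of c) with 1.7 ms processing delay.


Speed = 0.67 * 3e5 km/s = 201000 km/s
Propagation delay = 15661 / 201000 = 0.0779 s = 77.9154 ms
Processing delay = 1.7 ms
Total one-way latency = 79.6154 ms


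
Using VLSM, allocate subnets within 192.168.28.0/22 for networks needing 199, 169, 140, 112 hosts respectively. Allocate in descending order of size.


199 hosts -> /24 (254 usable): 192.168.28.0/24
169 hosts -> /24 (254 usable): 192.168.29.0/24
140 hosts -> /24 (254 usable): 192.168.30.0/24
112 hosts -> /25 (126 usable): 192.168.31.0/25
Allocation: 192.168.28.0/24 (199 hosts, 254 usable); 192.168.29.0/24 (169 hosts, 254 usable); 192.168.30.0/24 (140 hosts, 254 usable); 192.168.31.0/25 (112 hosts, 126 usable)


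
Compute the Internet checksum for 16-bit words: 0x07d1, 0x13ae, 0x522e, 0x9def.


Sum all words (with carry folding):
+ 0x07d1 = 0x07d1
+ 0x13ae = 0x1b7f
+ 0x522e = 0x6dad
+ 0x9def = 0x0b9d
One's complement: ~0x0b9d
Checksum = 0xf462


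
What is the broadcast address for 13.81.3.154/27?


Network: 13.81.3.128/27
Host bits = 5
Set all host bits to 1:
Broadcast: 13.81.3.159


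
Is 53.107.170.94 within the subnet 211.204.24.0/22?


Subnet network: 211.204.24.0
Test IP AND mask: 53.107.168.0
No, 53.107.170.94 is not in 211.204.24.0/22


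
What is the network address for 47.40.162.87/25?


IP:   00101111.00101000.10100010.01010111
Mask: 11111111.11111111.11111111.10000000
AND operation:
Net:  00101111.00101000.10100010.00000000
Network: 47.40.162.0/25


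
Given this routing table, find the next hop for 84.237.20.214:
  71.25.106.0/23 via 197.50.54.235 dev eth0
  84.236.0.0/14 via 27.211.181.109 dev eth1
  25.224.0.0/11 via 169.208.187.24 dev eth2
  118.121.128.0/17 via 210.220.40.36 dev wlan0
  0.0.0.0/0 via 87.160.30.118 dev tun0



Longest prefix match for 84.237.20.214:
  /23 71.25.106.0: no
  /14 84.236.0.0: MATCH
  /11 25.224.0.0: no
  /17 118.121.128.0: no
  /0 0.0.0.0: MATCH
Selected: next-hop 27.211.181.109 via eth1 (matched /14)


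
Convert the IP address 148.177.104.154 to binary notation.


148 = 10010100
177 = 10110001
104 = 01101000
154 = 10011010
Binary: 10010100.10110001.01101000.10011010


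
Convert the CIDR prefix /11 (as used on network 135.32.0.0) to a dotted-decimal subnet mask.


/11 means 11 network bits, 21 host bits
Binary: 11111111111000000000000000000000
Mask: 255.224.0.0


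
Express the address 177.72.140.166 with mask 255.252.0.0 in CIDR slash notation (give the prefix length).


Binary: 11111111.11111100.00000000.00000000
Count leading 1s
Prefix: /14


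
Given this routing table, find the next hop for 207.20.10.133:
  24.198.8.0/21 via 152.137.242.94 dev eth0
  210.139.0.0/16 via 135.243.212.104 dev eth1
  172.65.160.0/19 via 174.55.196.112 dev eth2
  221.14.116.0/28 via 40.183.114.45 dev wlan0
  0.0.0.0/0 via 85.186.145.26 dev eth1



Longest prefix match for 207.20.10.133:
  /21 24.198.8.0: no
  /16 210.139.0.0: no
  /19 172.65.160.0: no
  /28 221.14.116.0: no
  /0 0.0.0.0: MATCH
Selected: next-hop 85.186.145.26 via eth1 (matched /0)


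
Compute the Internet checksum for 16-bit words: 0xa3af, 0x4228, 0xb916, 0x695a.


Sum all words (with carry folding):
+ 0xa3af = 0xa3af
+ 0x4228 = 0xe5d7
+ 0xb916 = 0x9eee
+ 0x695a = 0x0849
One's complement: ~0x0849
Checksum = 0xf7b6


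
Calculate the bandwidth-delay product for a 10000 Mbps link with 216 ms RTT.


BDP = bandwidth * RTT
= 10000 Mbps * 216 ms
= 10000 * 1e6 * 216 / 1000 bits
= 2160000000 bits
= 270000000 bytes
= 263671.875 KB
BDP = 2160000000 bits (270000000 bytes)


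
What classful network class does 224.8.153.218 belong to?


First octet: 224
Binary: 11100000
1110xxxx -> Class D (224-239)
Class D (multicast), default mask N/A


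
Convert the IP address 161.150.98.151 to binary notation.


161 = 10100001
150 = 10010110
98 = 01100010
151 = 10010111
Binary: 10100001.10010110.01100010.10010111


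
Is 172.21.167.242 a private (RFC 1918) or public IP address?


RFC 1918 private ranges:
  10.0.0.0/8 (10.0.0.0 - 10.255.255.255)
  172.16.0.0/12 (172.16.0.0 - 172.31.255.255)
  192.168.0.0/16 (192.168.0.0 - 192.168.255.255)
Private (in 172.16.0.0/12)


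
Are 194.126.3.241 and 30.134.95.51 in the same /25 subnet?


Mask: 255.255.255.128
194.126.3.241 AND mask = 194.126.3.128
30.134.95.51 AND mask = 30.134.95.0
No, different subnets (194.126.3.128 vs 30.134.95.0)


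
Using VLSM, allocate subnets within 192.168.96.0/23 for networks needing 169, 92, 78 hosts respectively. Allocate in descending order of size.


169 hosts -> /24 (254 usable): 192.168.96.0/24
92 hosts -> /25 (126 usable): 192.168.97.0/25
78 hosts -> /25 (126 usable): 192.168.97.128/25
Allocation: 192.168.96.0/24 (169 hosts, 254 usable); 192.168.97.0/25 (92 hosts, 126 usable); 192.168.97.128/25 (78 hosts, 126 usable)


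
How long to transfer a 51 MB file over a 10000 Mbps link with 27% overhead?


Effective throughput = 10000 * (1 - 27/100) = 7300 Mbps
File size in Mb = 51 * 8 = 408 Mb
Time = 408 / 7300
Time = 0.0559 seconds


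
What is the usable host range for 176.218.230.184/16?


Network: 176.218.0.0
Broadcast: 176.218.255.255
First usable = network + 1
Last usable = broadcast - 1
Range: 176.218.0.1 to 176.218.255.254


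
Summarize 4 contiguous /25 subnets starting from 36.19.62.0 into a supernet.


Original prefix: /25
Number of subnets: 4 = 2^2
New prefix = 25 - 2 = 23
Supernet: 36.19.62.0/23


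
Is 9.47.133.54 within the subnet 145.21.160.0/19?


Subnet network: 145.21.160.0
Test IP AND mask: 9.47.128.0
No, 9.47.133.54 is not in 145.21.160.0/19


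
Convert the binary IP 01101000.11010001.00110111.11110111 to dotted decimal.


01101000 = 104
11010001 = 209
00110111 = 55
11110111 = 247
IP: 104.209.55.247


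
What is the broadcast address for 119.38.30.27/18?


Network: 119.38.0.0/18
Host bits = 14
Set all host bits to 1:
Broadcast: 119.38.63.255


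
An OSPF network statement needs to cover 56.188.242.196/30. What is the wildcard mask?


Subnet mask: 255.255.255.252
Wildcard = 255.255.255.255 - subnet mask
255 - 255 = 0
255 - 255 = 0
255 - 255 = 0
255 - 252 = 3
Wildcard: 0.0.0.3


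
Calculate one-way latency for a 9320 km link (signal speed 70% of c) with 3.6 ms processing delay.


Speed = 0.7 * 3e5 km/s = 210000 km/s
Propagation delay = 9320 / 210000 = 0.0444 s = 44.381 ms
Processing delay = 3.6 ms
Total one-way latency = 47.981 ms


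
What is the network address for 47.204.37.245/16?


IP:   00101111.11001100.00100101.11110101
Mask: 11111111.11111111.00000000.00000000
AND operation:
Net:  00101111.11001100.00000000.00000000
Network: 47.204.0.0/16


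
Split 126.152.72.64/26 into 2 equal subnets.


New prefix = 26 + 1 = 27
Each subnet has 32 addresses
  126.152.72.64/27
  126.152.72.96/27
Subnets: 126.152.72.64/27, 126.152.72.96/27


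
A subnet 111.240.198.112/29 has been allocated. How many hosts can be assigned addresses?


Host bits = 32 - 29 = 3
Total addresses = 2^3 = 8
Usable = total - 2 (network and broadcast)
Usable hosts: 6


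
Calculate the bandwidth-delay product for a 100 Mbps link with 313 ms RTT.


BDP = bandwidth * RTT
= 100 Mbps * 313 ms
= 100 * 1e6 * 313 / 1000 bits
= 31300000 bits
= 3912500 bytes
= 3820.8008 KB
BDP = 31300000 bits (3912500 bytes)


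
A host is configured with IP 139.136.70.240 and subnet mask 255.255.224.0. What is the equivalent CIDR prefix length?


Binary: 11111111.11111111.11100000.00000000
Count leading 1s
Prefix: /19


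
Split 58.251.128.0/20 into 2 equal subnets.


New prefix = 20 + 1 = 21
Each subnet has 2048 addresses
  58.251.128.0/21
  58.251.136.0/21
Subnets: 58.251.128.0/21, 58.251.136.0/21


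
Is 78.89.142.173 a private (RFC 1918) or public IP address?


RFC 1918 private ranges:
  10.0.0.0/8 (10.0.0.0 - 10.255.255.255)
  172.16.0.0/12 (172.16.0.0 - 172.31.255.255)
  192.168.0.0/16 (192.168.0.0 - 192.168.255.255)
Public (not in any RFC 1918 range)


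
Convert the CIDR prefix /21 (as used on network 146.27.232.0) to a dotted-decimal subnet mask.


/21 means 21 network bits, 11 host bits
Binary: 11111111111111111111100000000000
Mask: 255.255.248.0


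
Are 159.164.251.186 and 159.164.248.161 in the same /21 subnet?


Mask: 255.255.248.0
159.164.251.186 AND mask = 159.164.248.0
159.164.248.161 AND mask = 159.164.248.0
Yes, same subnet (159.164.248.0)


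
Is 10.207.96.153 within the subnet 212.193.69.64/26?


Subnet network: 212.193.69.64
Test IP AND mask: 10.207.96.128
No, 10.207.96.153 is not in 212.193.69.64/26


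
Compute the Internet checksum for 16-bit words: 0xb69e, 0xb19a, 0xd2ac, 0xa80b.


Sum all words (with carry folding):
+ 0xb69e = 0xb69e
+ 0xb19a = 0x6839
+ 0xd2ac = 0x3ae6
+ 0xa80b = 0xe2f1
One's complement: ~0xe2f1
Checksum = 0x1d0e


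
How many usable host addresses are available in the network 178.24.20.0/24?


Host bits = 32 - 24 = 8
Total addresses = 2^8 = 256
Usable = total - 2 (network and broadcast)
Usable hosts: 254


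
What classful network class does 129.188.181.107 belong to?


First octet: 129
Binary: 10000001
10xxxxxx -> Class B (128-191)
Class B, default mask 255.255.0.0 (/16)


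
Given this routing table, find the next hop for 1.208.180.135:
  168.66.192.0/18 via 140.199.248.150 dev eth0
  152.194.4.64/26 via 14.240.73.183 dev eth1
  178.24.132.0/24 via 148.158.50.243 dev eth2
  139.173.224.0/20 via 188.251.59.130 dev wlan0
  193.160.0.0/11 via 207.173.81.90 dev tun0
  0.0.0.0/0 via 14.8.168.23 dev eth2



Longest prefix match for 1.208.180.135:
  /18 168.66.192.0: no
  /26 152.194.4.64: no
  /24 178.24.132.0: no
  /20 139.173.224.0: no
  /11 193.160.0.0: no
  /0 0.0.0.0: MATCH
Selected: next-hop 14.8.168.23 via eth2 (matched /0)


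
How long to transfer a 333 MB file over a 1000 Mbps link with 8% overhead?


Effective throughput = 1000 * (1 - 8/100) = 920 Mbps
File size in Mb = 333 * 8 = 2664 Mb
Time = 2664 / 920
Time = 2.8957 seconds


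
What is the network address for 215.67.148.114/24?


IP:   11010111.01000011.10010100.01110010
Mask: 11111111.11111111.11111111.00000000
AND operation:
Net:  11010111.01000011.10010100.00000000
Network: 215.67.148.0/24


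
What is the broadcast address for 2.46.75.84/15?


Network: 2.46.0.0/15
Host bits = 17
Set all host bits to 1:
Broadcast: 2.47.255.255


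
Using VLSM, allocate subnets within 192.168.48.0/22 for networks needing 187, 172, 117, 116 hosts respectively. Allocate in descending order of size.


187 hosts -> /24 (254 usable): 192.168.48.0/24
172 hosts -> /24 (254 usable): 192.168.49.0/24
117 hosts -> /25 (126 usable): 192.168.50.0/25
116 hosts -> /25 (126 usable): 192.168.50.128/25
Allocation: 192.168.48.0/24 (187 hosts, 254 usable); 192.168.49.0/24 (172 hosts, 254 usable); 192.168.50.0/25 (117 hosts, 126 usable); 192.168.50.128/25 (116 hosts, 126 usable)


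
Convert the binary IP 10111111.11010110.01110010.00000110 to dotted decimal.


10111111 = 191
11010110 = 214
01110010 = 114
00000110 = 6
IP: 191.214.114.6


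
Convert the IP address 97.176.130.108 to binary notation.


97 = 01100001
176 = 10110000
130 = 10000010
108 = 01101100
Binary: 01100001.10110000.10000010.01101100


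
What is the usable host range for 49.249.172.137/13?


Network: 49.248.0.0
Broadcast: 49.255.255.255
First usable = network + 1
Last usable = broadcast - 1
Range: 49.248.0.1 to 49.255.255.254


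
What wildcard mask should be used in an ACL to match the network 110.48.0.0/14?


Subnet mask: 255.252.0.0
Wildcard = 255.255.255.255 - subnet mask
255 - 255 = 0
255 - 252 = 3
255 - 0 = 255
255 - 0 = 255
Wildcard: 0.3.255.255


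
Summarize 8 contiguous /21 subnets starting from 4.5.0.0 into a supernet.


Original prefix: /21
Number of subnets: 8 = 2^3
New prefix = 21 - 3 = 18
Supernet: 4.5.0.0/18


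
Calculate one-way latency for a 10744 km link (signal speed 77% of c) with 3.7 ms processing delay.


Speed = 0.77 * 3e5 km/s = 231000 km/s
Propagation delay = 10744 / 231000 = 0.0465 s = 46.5108 ms
Processing delay = 3.7 ms
Total one-way latency = 50.2108 ms


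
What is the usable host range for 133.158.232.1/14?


Network: 133.156.0.0
Broadcast: 133.159.255.255
First usable = network + 1
Last usable = broadcast - 1
Range: 133.156.0.1 to 133.159.255.254


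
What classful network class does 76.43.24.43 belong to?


First octet: 76
Binary: 01001100
0xxxxxxx -> Class A (1-126)
Class A, default mask 255.0.0.0 (/8)


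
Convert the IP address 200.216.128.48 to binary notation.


200 = 11001000
216 = 11011000
128 = 10000000
48 = 00110000
Binary: 11001000.11011000.10000000.00110000
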